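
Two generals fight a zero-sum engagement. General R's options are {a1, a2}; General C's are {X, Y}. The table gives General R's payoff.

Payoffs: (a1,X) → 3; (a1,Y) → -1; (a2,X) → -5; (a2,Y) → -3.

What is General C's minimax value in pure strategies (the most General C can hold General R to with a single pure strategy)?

-1

Column maxima: X → 3, Y → -1.
The smallest of these is -1.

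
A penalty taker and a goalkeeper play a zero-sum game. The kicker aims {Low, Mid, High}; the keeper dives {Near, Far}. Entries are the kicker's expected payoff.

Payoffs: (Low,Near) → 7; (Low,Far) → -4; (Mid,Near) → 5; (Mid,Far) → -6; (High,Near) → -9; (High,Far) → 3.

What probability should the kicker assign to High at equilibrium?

Row minima: Low → -4, Mid → -6, High → -9; maximin = -4.
Column maxima: Near → 7, Far → 3; minimax = 3.
-4 ≠ 3, so there is no saddle point; optimal play is mixed.
Mid is strictly dominated by Low, so the kicker never plays it.
On the remaining 2×2 (Low, High vs Near, Far):
Let the kicker play Low with probability p. Expected payoff against Near: 7p + (-9)(1−p) = 16p − 9; against Far: (-4)p + 3(1−p) = −7p + 3.
Setting these equal: 16p − 9 = −7p + 3 ⇒ 23p = 12 ⇒ p = 12/23, and the value is (16)·(12/23) − 9 = -15/23.
For the keeper: with q = P(Near), equating Low's and High's payoffs gives 11q − 4 = −12q + 3 ⇒ q = 7/23.

11/23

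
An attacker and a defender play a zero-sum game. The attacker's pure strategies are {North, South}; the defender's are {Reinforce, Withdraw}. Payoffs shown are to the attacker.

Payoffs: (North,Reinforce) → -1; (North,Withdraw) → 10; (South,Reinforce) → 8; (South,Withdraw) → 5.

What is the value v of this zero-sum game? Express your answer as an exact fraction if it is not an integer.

85/14

Row minima: North → -1, South → 5; maximin = 5.
Column maxima: Reinforce → 8, Withdraw → 10; minimax = 8.
5 ≠ 8, so there is no saddle point; optimal play is mixed.
Let the attacker play North with probability p. Expected payoff against Reinforce: (-1)p + 8(1−p) = −9p + 8; against Withdraw: 10p + 5(1−p) = 5p + 5.
Setting these equal: −9p + 8 = 5p + 5 ⇒ −14p = -3 ⇒ p = 3/14, and the value is (-9)·(3/14) + 8 = 85/14.
For the defender: with q = P(Reinforce), equating North's and South's payoffs gives −11q + 10 = 3q + 5 ⇒ q = 5/14.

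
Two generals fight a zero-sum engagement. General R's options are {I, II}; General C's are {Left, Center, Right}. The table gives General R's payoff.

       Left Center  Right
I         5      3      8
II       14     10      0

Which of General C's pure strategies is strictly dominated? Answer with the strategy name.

Center holds General R's payoff strictly below Left in every row: 3 < 5, 10 < 14.
So Left is strictly dominated for General C.

Left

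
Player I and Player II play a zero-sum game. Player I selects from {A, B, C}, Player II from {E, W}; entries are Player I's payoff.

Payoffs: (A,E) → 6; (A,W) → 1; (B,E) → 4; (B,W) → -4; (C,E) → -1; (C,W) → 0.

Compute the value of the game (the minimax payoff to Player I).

Row minima: A → 1, B → -4, C → -1; maximin = 1.
Column maxima: E → 6, W → 1; minimax = 1.
Since maximin = minimax = 1, there is a saddle point and the value is 1.

1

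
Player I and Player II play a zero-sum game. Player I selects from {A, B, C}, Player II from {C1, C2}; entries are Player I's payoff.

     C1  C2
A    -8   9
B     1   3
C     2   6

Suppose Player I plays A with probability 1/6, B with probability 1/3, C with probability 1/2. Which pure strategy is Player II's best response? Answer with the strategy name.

C1

If Player II plays C1, Player I's expected payoff is (1/6)·(-8) + (1/3)·1 + (1/2)·2 = 0.
If Player II plays C2, Player I's expected payoff is (1/6)·9 + (1/3)·3 + (1/2)·6 = 11/2.
Player II minimizes Player I's payoff; the smallest is 0, so the best response is C1.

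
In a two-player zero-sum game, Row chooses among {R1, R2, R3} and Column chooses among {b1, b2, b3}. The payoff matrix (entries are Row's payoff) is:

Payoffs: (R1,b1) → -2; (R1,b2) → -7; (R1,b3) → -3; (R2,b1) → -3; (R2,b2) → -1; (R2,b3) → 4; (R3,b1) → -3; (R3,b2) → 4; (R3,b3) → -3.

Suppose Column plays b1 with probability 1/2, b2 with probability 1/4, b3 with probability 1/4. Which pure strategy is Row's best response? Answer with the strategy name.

Expected payoff of R1: (1/2)·(-2) + (1/4)·(-7) + (1/4)·(-3) = -7/2.
Expected payoff of R2: (1/2)·(-3) + (1/4)·(-1) + (1/4)·4 = -3/4.
Expected payoff of R3: (1/2)·(-3) + (1/4)·4 + (1/4)·(-3) = -5/4.
The largest is -3/4, so Row's best response is R2.

R2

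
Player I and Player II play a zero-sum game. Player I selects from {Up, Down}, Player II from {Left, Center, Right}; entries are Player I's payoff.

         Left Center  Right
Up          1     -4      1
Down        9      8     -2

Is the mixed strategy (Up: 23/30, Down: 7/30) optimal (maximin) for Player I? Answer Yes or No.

Against Left this mix gives (23/30)·1 + (7/30)·9 = 43/15.
Against Center this mix gives (23/30)·(-4) + (7/30)·8 = -6/5.
Against Right this mix gives (23/30)·1 + (7/30)·(-2) = 3/10.
Player II will play Center, holding Player I to -6/5. Shifting weight toward the row that does better against Center would raise this floor (the equalizing mix achieves 0 against both Center and Right), so the proposed strategy is not optimal.

No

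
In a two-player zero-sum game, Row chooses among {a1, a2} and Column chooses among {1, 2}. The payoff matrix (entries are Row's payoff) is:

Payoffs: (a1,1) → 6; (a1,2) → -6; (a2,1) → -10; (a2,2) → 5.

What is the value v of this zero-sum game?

Row minima: a1 → -6, a2 → -10; maximin = -6.
Column maxima: 1 → 6, 2 → 5; minimax = 5.
-6 ≠ 5, so there is no saddle point; optimal play is mixed.
Let Row play a1 with probability p. Expected payoff against 1: 6p + (-10)(1−p) = 16p − 10; against 2: (-6)p + 5(1−p) = −11p + 5.
Setting these equal: 16p − 10 = −11p + 5 ⇒ 27p = 15 ⇒ p = 5/9, and the value is (16)·(5/9) − 10 = -10/9.
For Column: with q = P(1), equating a1's and a2's payoffs gives 12q − 6 = −15q + 5 ⇒ q = 11/27.

-10/9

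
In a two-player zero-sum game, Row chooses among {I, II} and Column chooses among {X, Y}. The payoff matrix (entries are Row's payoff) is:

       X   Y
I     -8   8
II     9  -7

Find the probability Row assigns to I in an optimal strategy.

Row minima: I → -8, II → -7; maximin = -7.
Column maxima: X → 9, Y → 8; minimax = 8.
-7 ≠ 8, so there is no saddle point; optimal play is mixed.
Let Row play I with probability p. Expected payoff against X: (-8)p + 9(1−p) = −17p + 9; against Y: 8p + (-7)(1−p) = 15p − 7.
Setting these equal: −17p + 9 = 15p − 7 ⇒ −32p = -16 ⇒ p = 1/2, and the value is (-17)·(1/2) + 9 = 1/2.
For Column: with q = P(X), equating I's and II's payoffs gives −16q + 8 = 16q − 7 ⇒ q = 15/32.

1/2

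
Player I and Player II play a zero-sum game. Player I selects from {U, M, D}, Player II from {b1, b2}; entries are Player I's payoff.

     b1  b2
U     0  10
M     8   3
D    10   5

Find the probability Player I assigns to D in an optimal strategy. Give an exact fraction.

2/3

Row minima: U → 0, M → 3, D → 5; maximin = 5.
Column maxima: b1 → 10, b2 → 10; minimax = 10.
5 ≠ 10, so there is no saddle point; optimal play is mixed.
M is strictly dominated by D, so Player I never plays it.
On the remaining 2×2 (U, D vs b1, b2):
Let Player I play U with probability p. Expected payoff against b1: 0p + 10(1−p) = −10p + 10; against b2: 10p + 5(1−p) = 5p + 5.
Setting these equal: −10p + 10 = 5p + 5 ⇒ −15p = -5 ⇒ p = 1/3, and the value is (-10)·(1/3) + 10 = 20/3.
For Player II: with q = P(b1), equating U's and D's payoffs gives −10q + 10 = 5q + 5 ⇒ q = 1/3.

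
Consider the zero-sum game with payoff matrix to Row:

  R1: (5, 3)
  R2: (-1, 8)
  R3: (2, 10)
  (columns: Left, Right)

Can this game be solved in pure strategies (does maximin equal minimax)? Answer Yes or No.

No

Row minima: R1 → 3, R2 → -1, R3 → 2; maximin = 3.
Column maxima: Left → 5, Right → 10; minimax = 5.
3 ≠ 5, so no pure-strategy equilibrium exists.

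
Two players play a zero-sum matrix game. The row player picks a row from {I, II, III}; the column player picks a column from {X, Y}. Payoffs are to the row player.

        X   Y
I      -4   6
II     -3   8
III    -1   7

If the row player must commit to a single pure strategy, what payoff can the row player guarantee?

-1

Row minima: I → -4, II → -3, III → -1.
The best of these is -1.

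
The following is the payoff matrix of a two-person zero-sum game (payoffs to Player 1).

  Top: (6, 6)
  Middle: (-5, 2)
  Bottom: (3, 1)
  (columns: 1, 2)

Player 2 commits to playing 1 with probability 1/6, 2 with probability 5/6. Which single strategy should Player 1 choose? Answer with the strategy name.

Expected payoff of Top: (1/6)·6 + (5/6)·6 = 6.
Expected payoff of Middle: (1/6)·(-5) + (5/6)·2 = 5/6.
Expected payoff of Bottom: (1/6)·3 + (5/6)·1 = 4/3.
The largest is 6, so Player 1's best response is Top.

Top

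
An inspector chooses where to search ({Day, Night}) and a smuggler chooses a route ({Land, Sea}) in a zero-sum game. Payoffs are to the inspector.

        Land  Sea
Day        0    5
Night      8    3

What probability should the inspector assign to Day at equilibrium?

Row minima: Day → 0, Night → 3; maximin = 3.
Column maxima: Land → 8, Sea → 5; minimax = 5.
3 ≠ 5, so there is no saddle point; optimal play is mixed.
Let the inspector play Day with probability p. Expected payoff against Land: 0p + 8(1−p) = −8p + 8; against Sea: 5p + 3(1−p) = 2p + 3.
Setting these equal: −8p + 8 = 2p + 3 ⇒ −10p = -5 ⇒ p = 1/2, and the value is (-8)·(1/2) + 8 = 4.
For the smuggler: with q = P(Land), equating Day's and Night's payoffs gives −5q + 5 = 5q + 3 ⇒ q = 1/5.

1/2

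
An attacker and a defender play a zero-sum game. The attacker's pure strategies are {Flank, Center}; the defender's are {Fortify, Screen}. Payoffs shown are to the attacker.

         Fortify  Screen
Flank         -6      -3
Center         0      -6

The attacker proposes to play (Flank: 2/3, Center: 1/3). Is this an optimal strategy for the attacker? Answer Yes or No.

Yes

Against Fortify this mix gives (2/3)·(-6) + (1/3)·0 = -4.
Against Screen this mix gives (2/3)·(-3) + (1/3)·(-6) = -4.
All of the defender's active replies (Fortify, Screen) yield -4, and no column does worse for the attacker. The mix makes the defender indifferent and guarantees -4, so it is optimal.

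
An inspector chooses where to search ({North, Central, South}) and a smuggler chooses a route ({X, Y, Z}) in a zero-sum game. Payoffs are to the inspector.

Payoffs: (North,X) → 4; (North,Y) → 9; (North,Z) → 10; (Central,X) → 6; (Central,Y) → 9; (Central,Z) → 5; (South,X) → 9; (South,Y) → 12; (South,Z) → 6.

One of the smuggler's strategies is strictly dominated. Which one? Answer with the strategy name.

Y

X holds the inspector's payoff strictly below Y in every row: 4 < 9, 6 < 9, 9 < 12.
So Y is strictly dominated for the smuggler.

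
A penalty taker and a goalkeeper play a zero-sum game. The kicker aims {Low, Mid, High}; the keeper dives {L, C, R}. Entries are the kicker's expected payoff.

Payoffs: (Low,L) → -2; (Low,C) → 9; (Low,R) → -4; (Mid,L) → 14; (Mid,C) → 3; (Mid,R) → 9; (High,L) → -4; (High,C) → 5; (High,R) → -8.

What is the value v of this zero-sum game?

Row minima: Low → -4, Mid → 3, High → -8; maximin = 3.
Column maxima: L → 14, C → 9, R → 9; minimax = 9.
3 ≠ 9, so there is no saddle point; optimal play is mixed.
High is strictly dominated by Low, so the kicker never plays it.
L is strictly dominated by R (it gives the kicker strictly more in every row), so the keeper never plays it.
On the remaining 2×2 (Low, Mid vs C, R):
Let the kicker play Low with probability p. Expected payoff against C: 9p + 3(1−p) = 6p + 3; against R: (-4)p + 9(1−p) = −13p + 9.
Setting these equal: 6p + 3 = −13p + 9 ⇒ 19p = 6 ⇒ p = 6/19, and the value is (6)·(6/19) + 3 = 93/19.
For the keeper: with q = P(C), equating Low's and Mid's payoffs gives 13q − 4 = −6q + 9 ⇒ q = 13/19.

93/19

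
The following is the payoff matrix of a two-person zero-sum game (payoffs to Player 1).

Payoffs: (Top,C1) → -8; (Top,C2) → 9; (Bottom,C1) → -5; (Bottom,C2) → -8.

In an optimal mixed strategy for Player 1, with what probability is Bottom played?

17/20

Row minima: Top → -8, Bottom → -8; maximin = -8.
Column maxima: C1 → -5, C2 → 9; minimax = -5.
-8 ≠ -5, so there is no saddle point; optimal play is mixed.
Let Player 1 play Top with probability p. Expected payoff against C1: (-8)p + (-5)(1−p) = −3p − 5; against C2: 9p + (-8)(1−p) = 17p − 8.
Setting these equal: −3p − 5 = 17p − 8 ⇒ −20p = -3 ⇒ p = 3/20, and the value is (-3)·(3/20) − 5 = -109/20.
For Player 2: with q = P(C1), equating Top's and Bottom's payoffs gives −17q + 9 = 3q − 8 ⇒ q = 17/20.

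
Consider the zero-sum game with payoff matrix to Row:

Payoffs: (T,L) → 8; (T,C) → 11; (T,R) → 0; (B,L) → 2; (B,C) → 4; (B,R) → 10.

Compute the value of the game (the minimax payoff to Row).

Row minima: T → 0, B → 2; maximin = 2.
Column maxima: L → 8, C → 11, R → 10; minimax = 8.
2 ≠ 8, so there is no saddle point; optimal play is mixed.
C is strictly dominated by L (it gives Row strictly more in every row), so Column never plays it.
On the remaining 2×2 (T, B vs L, R):
Let Row play T with probability p. Expected payoff against L: 8p + 2(1−p) = 6p + 2; against R: 0p + 10(1−p) = −10p + 10.
Setting these equal: 6p + 2 = −10p + 10 ⇒ 16p = 8 ⇒ p = 1/2, and the value is (6)·(1/2) + 2 = 5.
For Column: with q = P(L), equating T's and B's payoffs gives 8q = −8q + 10 ⇒ q = 5/8.

5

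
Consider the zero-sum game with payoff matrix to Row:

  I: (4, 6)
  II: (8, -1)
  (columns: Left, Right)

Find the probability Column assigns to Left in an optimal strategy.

7/11

Row minima: I → 4, II → -1; maximin = 4.
Column maxima: Left → 8, Right → 6; minimax = 6.
4 ≠ 6, so there is no saddle point; optimal play is mixed.
Let Row play I with probability p. Expected payoff against Left: 4p + 8(1−p) = −4p + 8; against Right: 6p + (-1)(1−p) = 7p − 1.
Setting these equal: −4p + 8 = 7p − 1 ⇒ −11p = -9 ⇒ p = 9/11, and the value is (-4)·(9/11) + 8 = 52/11.
For Column: with q = P(Left), equating I's and II's payoffs gives −2q + 6 = 9q − 1 ⇒ q = 7/11.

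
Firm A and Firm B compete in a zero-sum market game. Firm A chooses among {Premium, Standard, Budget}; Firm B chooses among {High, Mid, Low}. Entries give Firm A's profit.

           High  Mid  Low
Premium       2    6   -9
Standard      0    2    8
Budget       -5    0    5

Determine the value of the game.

Row minima: Premium → -9, Standard → 0, Budget → -5; maximin = 0.
Column maxima: High → 2, Mid → 6, Low → 8; minimax = 2.
0 ≠ 2, so there is no saddle point; optimal play is mixed.
Budget is strictly dominated by Standard, so Firm A never plays it.
Mid is strictly dominated by High (it gives Firm A strictly more in every row), so Firm B never plays it.
On the remaining 2×2 (Premium, Standard vs High, Low):
Let Firm A play Premium with probability p. Expected payoff against High: 2p + 0(1−p) = 2p; against Low: (-9)p + 8(1−p) = −17p + 8.
Setting these equal: 2p = −17p + 8 ⇒ 19p = 8 ⇒ p = 8/19, and the value is (2)·(8/19) = 16/19.
For Firm B: with q = P(High), equating Premium's and Standard's payoffs gives 11q − 9 = −8q + 8 ⇒ q = 17/19.

16/19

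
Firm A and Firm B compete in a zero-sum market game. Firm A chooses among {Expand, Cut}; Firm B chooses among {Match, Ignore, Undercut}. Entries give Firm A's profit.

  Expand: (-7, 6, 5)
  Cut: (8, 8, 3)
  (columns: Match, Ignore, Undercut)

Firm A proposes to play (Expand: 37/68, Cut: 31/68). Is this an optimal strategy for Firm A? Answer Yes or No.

No

Against Match this mix gives (37/68)·(-7) + (31/68)·8 = -11/68.
Against Ignore this mix gives (37/68)·6 + (31/68)·8 = 235/34.
Against Undercut this mix gives (37/68)·5 + (31/68)·3 = 139/34.
Firm B will play Match, holding Firm A to -11/68. Shifting weight toward the row that does better against Match would raise this floor (the equalizing mix achieves 61/17 against both Match and Undercut), so the proposed strategy is not optimal.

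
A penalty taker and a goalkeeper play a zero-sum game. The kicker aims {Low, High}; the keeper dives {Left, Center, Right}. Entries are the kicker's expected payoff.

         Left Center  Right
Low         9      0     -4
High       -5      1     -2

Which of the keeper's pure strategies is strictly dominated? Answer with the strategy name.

Center

Right holds the kicker's payoff strictly below Center in every row: -4 < 0, -2 < 1.
So Center is strictly dominated for the keeper.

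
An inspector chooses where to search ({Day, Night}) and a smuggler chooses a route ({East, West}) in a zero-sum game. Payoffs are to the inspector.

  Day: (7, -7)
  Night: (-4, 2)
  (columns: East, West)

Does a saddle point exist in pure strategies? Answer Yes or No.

Row minima: Day → -7, Night → -4; maximin = -4.
Column maxima: East → 7, West → 2; minimax = 2.
-4 ≠ 2, so no pure-strategy equilibrium exists.

No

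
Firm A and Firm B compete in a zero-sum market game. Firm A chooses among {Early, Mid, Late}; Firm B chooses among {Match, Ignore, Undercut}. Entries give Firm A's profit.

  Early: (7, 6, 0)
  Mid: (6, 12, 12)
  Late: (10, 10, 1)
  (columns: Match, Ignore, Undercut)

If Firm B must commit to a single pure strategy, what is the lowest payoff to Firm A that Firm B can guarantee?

10

Column maxima: Match → 10, Ignore → 12, Undercut → 12.
The smallest of these is 10.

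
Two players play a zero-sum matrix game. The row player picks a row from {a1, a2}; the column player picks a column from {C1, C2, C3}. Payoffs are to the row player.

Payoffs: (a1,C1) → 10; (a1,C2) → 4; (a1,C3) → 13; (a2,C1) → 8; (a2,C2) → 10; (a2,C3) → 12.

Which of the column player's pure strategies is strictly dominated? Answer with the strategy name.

C3

C1 holds the row player's payoff strictly below C3 in every row: 10 < 13, 8 < 12.
So C3 is strictly dominated for the column player.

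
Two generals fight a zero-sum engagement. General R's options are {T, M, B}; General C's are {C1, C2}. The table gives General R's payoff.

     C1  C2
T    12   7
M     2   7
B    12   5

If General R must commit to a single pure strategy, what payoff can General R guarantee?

7

Row minima: T → 7, M → 2, B → 5.
The best of these is 7.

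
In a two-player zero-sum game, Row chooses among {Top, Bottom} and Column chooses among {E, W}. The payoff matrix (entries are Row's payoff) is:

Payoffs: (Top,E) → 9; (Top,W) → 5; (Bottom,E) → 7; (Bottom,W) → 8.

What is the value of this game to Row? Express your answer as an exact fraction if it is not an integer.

Row minima: Top → 5, Bottom → 7; maximin = 7.
Column maxima: E → 9, W → 8; minimax = 8.
7 ≠ 8, so there is no saddle point; optimal play is mixed.
Let Row play Top with probability p. Expected payoff against E: 9p + 7(1−p) = 2p + 7; against W: 5p + 8(1−p) = −3p + 8.
Setting these equal: 2p + 7 = −3p + 8 ⇒ 5p = 1 ⇒ p = 1/5, and the value is (2)·(1/5) + 7 = 37/5.
For Column: with q = P(E), equating Top's and Bottom's payoffs gives 4q + 5 = −q + 8 ⇒ q = 3/5.

37/5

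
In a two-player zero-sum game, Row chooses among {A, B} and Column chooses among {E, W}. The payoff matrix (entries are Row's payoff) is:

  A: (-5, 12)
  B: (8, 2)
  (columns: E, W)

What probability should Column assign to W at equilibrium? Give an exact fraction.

Row minima: A → -5, B → 2; maximin = 2.
Column maxima: E → 8, W → 12; minimax = 8.
2 ≠ 8, so there is no saddle point; optimal play is mixed.
Let Row play A with probability p. Expected payoff against E: (-5)p + 8(1−p) = −13p + 8; against W: 12p + 2(1−p) = 10p + 2.
Setting these equal: −13p + 8 = 10p + 2 ⇒ −23p = -6 ⇒ p = 6/23, and the value is (-13)·(6/23) + 8 = 106/23.
For Column: with q = P(E), equating A's and B's payoffs gives −17q + 12 = 6q + 2 ⇒ q = 10/23.

13/23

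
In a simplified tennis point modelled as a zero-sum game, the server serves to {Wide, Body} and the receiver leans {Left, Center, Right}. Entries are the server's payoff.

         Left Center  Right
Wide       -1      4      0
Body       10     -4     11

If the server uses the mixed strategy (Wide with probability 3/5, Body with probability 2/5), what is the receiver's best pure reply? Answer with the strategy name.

Center

If the receiver plays Left, the server's expected payoff is (3/5)·(-1) + (2/5)·10 = 17/5.
If the receiver plays Center, the server's expected payoff is (3/5)·4 + (2/5)·(-4) = 4/5.
If the receiver plays Right, the server's expected payoff is (3/5)·0 + (2/5)·11 = 22/5.
The receiver minimizes the server's payoff; the smallest is 4/5, so the best response is Center.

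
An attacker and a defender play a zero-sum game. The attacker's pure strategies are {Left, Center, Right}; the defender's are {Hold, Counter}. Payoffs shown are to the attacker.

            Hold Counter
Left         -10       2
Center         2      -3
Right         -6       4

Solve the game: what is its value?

-2/3

Row minima: Left → -10, Center → -3, Right → -6; maximin = -3.
Column maxima: Hold → 2, Counter → 4; minimax = 2.
-3 ≠ 2, so there is no saddle point; optimal play is mixed.
Left is strictly dominated by Right, so the attacker never plays it.
On the remaining 2×2 (Center, Right vs Hold, Counter):
Let the attacker play Center with probability p. Expected payoff against Hold: 2p + (-6)(1−p) = 8p − 6; against Counter: (-3)p + 4(1−p) = −7p + 4.
Setting these equal: 8p − 6 = −7p + 4 ⇒ 15p = 10 ⇒ p = 2/3, and the value is (8)·(2/3) − 6 = -2/3.
For the defender: with q = P(Hold), equating Center's and Right's payoffs gives 5q − 3 = −10q + 4 ⇒ q = 7/15.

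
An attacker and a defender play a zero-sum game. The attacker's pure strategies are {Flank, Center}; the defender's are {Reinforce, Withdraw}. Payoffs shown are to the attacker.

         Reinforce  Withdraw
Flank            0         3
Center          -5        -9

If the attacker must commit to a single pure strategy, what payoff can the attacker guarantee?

0

Row minima: Flank → 0, Center → -9.
The best of these is 0.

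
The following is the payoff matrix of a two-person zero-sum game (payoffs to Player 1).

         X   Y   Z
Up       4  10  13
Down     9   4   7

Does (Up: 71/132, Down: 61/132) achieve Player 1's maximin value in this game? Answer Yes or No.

No

Against X this mix gives (71/132)·4 + (61/132)·9 = 833/132.
Against Y this mix gives (71/132)·10 + (61/132)·4 = 159/22.
Against Z this mix gives (71/132)·13 + (61/132)·7 = 225/22.
Player 2 will play X, holding Player 1 to 833/132. Shifting weight toward the row that does better against X would raise this floor (the equalizing mix achieves 74/11 against both X and Y), so the proposed strategy is not optimal.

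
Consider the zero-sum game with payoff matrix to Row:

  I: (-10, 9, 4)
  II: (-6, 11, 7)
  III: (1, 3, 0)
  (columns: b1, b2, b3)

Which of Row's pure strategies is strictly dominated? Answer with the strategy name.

I

II gives a strictly higher payoff than I against every column: -6 > -10, 11 > 9, 7 > 4.
So I is strictly dominated and Row never plays it.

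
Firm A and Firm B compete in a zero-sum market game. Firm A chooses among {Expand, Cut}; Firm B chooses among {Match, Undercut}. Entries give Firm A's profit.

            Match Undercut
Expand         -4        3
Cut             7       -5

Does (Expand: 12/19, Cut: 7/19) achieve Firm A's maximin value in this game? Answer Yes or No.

Against Match this mix gives (12/19)·(-4) + (7/19)·7 = 1/19.
Against Undercut this mix gives (12/19)·3 + (7/19)·(-5) = 1/19.
All of Firm B's active replies (Match, Undercut) yield 1/19, and no column does worse for Firm A. The mix makes Firm B indifferent and guarantees 1/19, so it is optimal.

Yes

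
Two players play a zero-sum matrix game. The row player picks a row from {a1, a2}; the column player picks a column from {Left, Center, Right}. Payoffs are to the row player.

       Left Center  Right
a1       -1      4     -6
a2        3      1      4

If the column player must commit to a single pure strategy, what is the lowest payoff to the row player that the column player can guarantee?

3

Column maxima: Left → 3, Center → 4, Right → 4.
The smallest of these is 3.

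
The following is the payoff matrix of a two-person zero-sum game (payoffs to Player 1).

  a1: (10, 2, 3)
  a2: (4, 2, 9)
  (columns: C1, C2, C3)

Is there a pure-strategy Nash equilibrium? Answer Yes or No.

Yes

Row minima: a1 → 2, a2 → 2; maximin = 2.
Column maxima: C1 → 10, C2 → 2, C3 → 9; minimax = 2.
maximin = minimax = 2, so a saddle point exists.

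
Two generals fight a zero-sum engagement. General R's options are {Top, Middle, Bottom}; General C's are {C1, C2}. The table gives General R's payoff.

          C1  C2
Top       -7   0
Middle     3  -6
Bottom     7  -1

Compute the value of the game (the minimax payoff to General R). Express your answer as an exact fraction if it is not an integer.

Row minima: Top → -7, Middle → -6, Bottom → -1; maximin = -1.
Column maxima: C1 → 7, C2 → 0; minimax = 0.
-1 ≠ 0, so there is no saddle point; optimal play is mixed.
Middle is strictly dominated by Bottom, so General R never plays it.
On the remaining 2×2 (Top, Bottom vs C1, C2):
Let General R play Top with probability p. Expected payoff against C1: (-7)p + 7(1−p) = −14p + 7; against C2: 0p + (-1)(1−p) = p − 1.
Setting these equal: −14p + 7 = p − 1 ⇒ −15p = -8 ⇒ p = 8/15, and the value is (-14)·(8/15) + 7 = -7/15.
For General C: with q = P(C1), equating Top's and Bottom's payoffs gives −7q = 8q − 1 ⇒ q = 1/15.

-7/15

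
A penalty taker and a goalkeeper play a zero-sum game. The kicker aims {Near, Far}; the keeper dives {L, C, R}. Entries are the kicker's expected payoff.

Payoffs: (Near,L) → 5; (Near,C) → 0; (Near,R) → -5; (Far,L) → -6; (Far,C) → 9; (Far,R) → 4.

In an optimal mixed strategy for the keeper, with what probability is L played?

9/20

Row minima: Near → -5, Far → -6; maximin = -5.
Column maxima: L → 5, C → 9, R → 4; minimax = 4.
-5 ≠ 4, so there is no saddle point; optimal play is mixed.
C is strictly dominated by R (it gives the kicker strictly more in every row), so the keeper never plays it.
On the remaining 2×2 (Near, Far vs L, R):
Let the kicker play Near with probability p. Expected payoff against L: 5p + (-6)(1−p) = 11p − 6; against R: (-5)p + 4(1−p) = −9p + 4.
Setting these equal: 11p − 6 = −9p + 4 ⇒ 20p = 10 ⇒ p = 1/2, and the value is (11)·(1/2) − 6 = -1/2.
For the keeper: with q = P(L), equating Near's and Far's payoffs gives 10q − 5 = −10q + 4 ⇒ q = 9/20.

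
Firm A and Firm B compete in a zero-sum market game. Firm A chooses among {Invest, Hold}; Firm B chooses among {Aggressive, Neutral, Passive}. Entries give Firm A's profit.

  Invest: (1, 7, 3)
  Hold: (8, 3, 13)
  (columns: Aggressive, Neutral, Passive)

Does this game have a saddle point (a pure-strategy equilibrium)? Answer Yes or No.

Row minima: Invest → 1, Hold → 3; maximin = 3.
Column maxima: Aggressive → 8, Neutral → 7, Passive → 13; minimax = 7.
3 ≠ 7, so no pure-strategy equilibrium exists.

No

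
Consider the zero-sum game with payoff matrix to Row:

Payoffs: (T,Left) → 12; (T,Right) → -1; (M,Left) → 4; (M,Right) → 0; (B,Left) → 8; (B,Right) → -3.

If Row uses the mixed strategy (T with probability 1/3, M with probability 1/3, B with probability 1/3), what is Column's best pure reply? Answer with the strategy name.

If Column plays Left, Row's expected payoff is (1/3)·12 + (1/3)·4 + (1/3)·8 = 8.
If Column plays Right, Row's expected payoff is (1/3)·(-1) + (1/3)·0 + (1/3)·(-3) = -4/3.
Column minimizes Row's payoff; the smallest is -4/3, so the best response is Right.

Right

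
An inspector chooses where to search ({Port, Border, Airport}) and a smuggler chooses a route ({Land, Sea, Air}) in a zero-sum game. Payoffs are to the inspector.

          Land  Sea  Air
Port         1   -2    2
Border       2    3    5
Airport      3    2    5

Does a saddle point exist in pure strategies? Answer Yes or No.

No

Row minima: Port → -2, Border → 2, Airport → 2; maximin = 2.
Column maxima: Land → 3, Sea → 3, Air → 5; minimax = 3.
2 ≠ 3, so no pure-strategy equilibrium exists.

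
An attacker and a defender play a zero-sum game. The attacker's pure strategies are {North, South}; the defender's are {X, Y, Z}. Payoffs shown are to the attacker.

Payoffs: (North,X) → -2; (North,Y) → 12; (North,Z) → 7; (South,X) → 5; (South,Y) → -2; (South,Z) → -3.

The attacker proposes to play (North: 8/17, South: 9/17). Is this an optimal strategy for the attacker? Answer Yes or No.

Against X this mix gives (8/17)·(-2) + (9/17)·5 = 29/17.
Against Y this mix gives (8/17)·12 + (9/17)·(-2) = 78/17.
Against Z this mix gives (8/17)·7 + (9/17)·(-3) = 29/17.
All of the defender's active replies (X, Z) yield 29/17, and no column does worse for the attacker. The mix makes the defender indifferent and guarantees 29/17, so it is optimal.

Yes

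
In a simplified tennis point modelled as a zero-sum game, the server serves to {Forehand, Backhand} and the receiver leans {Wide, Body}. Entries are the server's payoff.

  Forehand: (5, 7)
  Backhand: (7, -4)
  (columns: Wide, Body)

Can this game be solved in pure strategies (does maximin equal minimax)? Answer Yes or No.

Row minima: Forehand → 5, Backhand → -4; maximin = 5.
Column maxima: Wide → 7, Body → 7; minimax = 7.
5 ≠ 7, so no pure-strategy equilibrium exists.

No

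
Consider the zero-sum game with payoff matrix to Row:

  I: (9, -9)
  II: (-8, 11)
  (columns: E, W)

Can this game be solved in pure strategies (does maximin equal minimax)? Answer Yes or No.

Row minima: I → -9, II → -8; maximin = -8.
Column maxima: E → 9, W → 11; minimax = 9.
-8 ≠ 9, so no pure-strategy equilibrium exists.

No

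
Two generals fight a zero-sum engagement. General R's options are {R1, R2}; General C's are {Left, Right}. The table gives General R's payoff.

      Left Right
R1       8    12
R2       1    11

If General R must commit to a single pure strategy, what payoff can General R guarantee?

8

Row minima: R1 → 8, R2 → 1.
The best of these is 8.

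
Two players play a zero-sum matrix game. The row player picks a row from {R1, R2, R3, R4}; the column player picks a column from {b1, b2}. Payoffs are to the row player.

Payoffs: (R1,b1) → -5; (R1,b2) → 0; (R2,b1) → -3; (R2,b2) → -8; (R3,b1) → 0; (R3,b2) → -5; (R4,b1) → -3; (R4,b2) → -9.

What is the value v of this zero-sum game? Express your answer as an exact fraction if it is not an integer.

-5/2

Row minima: R1 → -5, R2 → -8, R3 → -5, R4 → -9; maximin = -5.
Column maxima: b1 → 0, b2 → 0; minimax = 0.
-5 ≠ 0, so there is no saddle point; optimal play is mixed.
R2 is strictly dominated by R3, so the row player never plays it.
R4 is strictly dominated by R3, so the row player never plays it.
On the remaining 2×2 (R1, R3 vs b1, b2):
Let the row player play R1 with probability p. Expected payoff against b1: (-5)p + 0(1−p) = −5p; against b2: 0p + (-5)(1−p) = 5p − 5.
Setting these equal: −5p = 5p − 5 ⇒ −10p = -5 ⇒ p = 1/2, and the value is (-5)·(1/2) = -5/2.
For the column player: with q = P(b1), equating R1's and R3's payoffs gives −5q = 5q − 5 ⇒ q = 1/2.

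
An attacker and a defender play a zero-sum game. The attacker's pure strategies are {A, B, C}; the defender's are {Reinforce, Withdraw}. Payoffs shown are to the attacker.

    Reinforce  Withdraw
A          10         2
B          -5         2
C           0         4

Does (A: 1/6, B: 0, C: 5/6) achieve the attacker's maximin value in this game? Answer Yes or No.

Against Reinforce this mix gives (1/6)·10 + (5/6)·0 = 5/3.
Against Withdraw this mix gives (1/6)·2 + (5/6)·4 = 11/3.
The defender will play Reinforce, holding the attacker to 5/3. Shifting weight toward the row that does better against Reinforce would raise this floor (the equalizing mix achieves 10/3 against both Reinforce and Withdraw), so the proposed strategy is not optimal.

No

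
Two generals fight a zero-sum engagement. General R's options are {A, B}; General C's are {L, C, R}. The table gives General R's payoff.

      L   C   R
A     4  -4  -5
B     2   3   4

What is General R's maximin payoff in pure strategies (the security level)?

Row minima: A → -5, B → 2.
The best of these is 2.

2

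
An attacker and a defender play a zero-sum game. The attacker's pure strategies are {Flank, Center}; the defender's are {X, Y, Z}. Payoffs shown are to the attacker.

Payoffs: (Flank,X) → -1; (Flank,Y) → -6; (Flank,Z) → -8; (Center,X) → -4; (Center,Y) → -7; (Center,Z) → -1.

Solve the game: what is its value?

-25/4

Row minima: Flank → -8, Center → -7; maximin = -7.
Column maxima: X → -1, Y → -6, Z → -1; minimax = -6.
-7 ≠ -6, so there is no saddle point; optimal play is mixed.
X is strictly dominated by Y (it gives the attacker strictly more in every row), so the defender never plays it.
On the remaining 2×2 (Flank, Center vs Y, Z):
Let the attacker play Flank with probability p. Expected payoff against Y: (-6)p + (-7)(1−p) = p − 7; against Z: (-8)p + (-1)(1−p) = −7p − 1.
Setting these equal: p − 7 = −7p − 1 ⇒ 8p = 6 ⇒ p = 3/4, and the value is (1)·(3/4) − 7 = -25/4.
For the defender: with q = P(Y), equating Flank's and Center's payoffs gives 2q − 8 = −6q − 1 ⇒ q = 7/8.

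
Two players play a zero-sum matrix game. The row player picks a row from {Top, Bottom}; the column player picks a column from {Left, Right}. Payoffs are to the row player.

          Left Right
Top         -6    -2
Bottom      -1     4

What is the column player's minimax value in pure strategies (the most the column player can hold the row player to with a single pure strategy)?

Column maxima: Left → -1, Right → 4.
The smallest of these is -1.

-1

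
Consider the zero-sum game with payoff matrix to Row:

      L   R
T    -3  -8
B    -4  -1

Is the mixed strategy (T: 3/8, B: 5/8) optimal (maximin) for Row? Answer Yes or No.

Against L this mix gives (3/8)·(-3) + (5/8)·(-4) = -29/8.
Against R this mix gives (3/8)·(-8) + (5/8)·(-1) = -29/8.
All of Column's active replies (L, R) yield -29/8, and no column does worse for Row. The mix makes Column indifferent and guarantees -29/8, so it is optimal.

Yes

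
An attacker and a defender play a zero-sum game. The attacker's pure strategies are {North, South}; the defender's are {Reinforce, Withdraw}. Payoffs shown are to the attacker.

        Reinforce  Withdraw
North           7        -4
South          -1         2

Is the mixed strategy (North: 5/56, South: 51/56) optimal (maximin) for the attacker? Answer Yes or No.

Against Reinforce this mix gives (5/56)·7 + (51/56)·(-1) = -2/7.
Against Withdraw this mix gives (5/56)·(-4) + (51/56)·2 = 41/28.
The defender will play Reinforce, holding the attacker to -2/7. Shifting weight toward the row that does better against Reinforce would raise this floor (the equalizing mix achieves 5/7 against both Reinforce and Withdraw), so the proposed strategy is not optimal.

No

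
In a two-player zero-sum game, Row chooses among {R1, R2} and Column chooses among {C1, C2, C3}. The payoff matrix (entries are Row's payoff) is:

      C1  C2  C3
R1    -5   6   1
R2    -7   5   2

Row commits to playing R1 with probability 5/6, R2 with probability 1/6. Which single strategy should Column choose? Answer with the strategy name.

If Column plays C1, Row's expected payoff is (5/6)·(-5) + (1/6)·(-7) = -16/3.
If Column plays C2, Row's expected payoff is (5/6)·6 + (1/6)·5 = 35/6.
If Column plays C3, Row's expected payoff is (5/6)·1 + (1/6)·2 = 7/6.
Column minimizes Row's payoff; the smallest is -16/3, so the best response is C1.

C1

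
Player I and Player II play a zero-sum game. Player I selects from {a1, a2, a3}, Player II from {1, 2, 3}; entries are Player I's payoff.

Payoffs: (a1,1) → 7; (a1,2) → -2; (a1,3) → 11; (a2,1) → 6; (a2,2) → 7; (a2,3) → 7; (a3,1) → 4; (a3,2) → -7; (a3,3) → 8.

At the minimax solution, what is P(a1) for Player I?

1/10

Row minima: a1 → -2, a2 → 6, a3 → -7; maximin = 6.
Column maxima: 1 → 7, 2 → 7, 3 → 11; minimax = 7.
6 ≠ 7, so there is no saddle point; optimal play is mixed.
a3 is strictly dominated by a1, so Player I never plays it.
3 is strictly dominated by 1 (it gives Player I strictly more in every row), so Player II never plays it.
On the remaining 2×2 (a1, a2 vs 1, 2):
Let Player I play a1 with probability p. Expected payoff against 1: 7p + 6(1−p) = p + 6; against 2: (-2)p + 7(1−p) = −9p + 7.
Setting these equal: p + 6 = −9p + 7 ⇒ 10p = 1 ⇒ p = 1/10, and the value is (1)·(1/10) + 6 = 61/10.
For Player II: with q = P(1), equating a1's and a2's payoffs gives 9q − 2 = −q + 7 ⇒ q = 9/10.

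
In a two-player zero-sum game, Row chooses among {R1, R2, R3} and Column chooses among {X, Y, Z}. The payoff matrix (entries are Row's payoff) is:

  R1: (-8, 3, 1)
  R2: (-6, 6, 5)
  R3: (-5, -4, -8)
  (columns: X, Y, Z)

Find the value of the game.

-73/14

Row minima: R1 → -8, R2 → -6, R3 → -8; maximin = -6.
Column maxima: X → -5, Y → 6, Z → 5; minimax = -5.
-6 ≠ -5, so there is no saddle point; optimal play is mixed.
R1 is strictly dominated by R2, so Row never plays it.
Y is strictly dominated by X (it gives Row strictly more in every row), so Column never plays it.
On the remaining 2×2 (R2, R3 vs X, Z):
Let Row play R2 with probability p. Expected payoff against X: (-6)p + (-5)(1−p) = −p − 5; against Z: 5p + (-8)(1−p) = 13p − 8.
Setting these equal: −p − 5 = 13p − 8 ⇒ −14p = -3 ⇒ p = 3/14, and the value is (-1)·(3/14) − 5 = -73/14.
For Column: with q = P(X), equating R2's and R3's payoffs gives −11q + 5 = 3q − 8 ⇒ q = 13/14.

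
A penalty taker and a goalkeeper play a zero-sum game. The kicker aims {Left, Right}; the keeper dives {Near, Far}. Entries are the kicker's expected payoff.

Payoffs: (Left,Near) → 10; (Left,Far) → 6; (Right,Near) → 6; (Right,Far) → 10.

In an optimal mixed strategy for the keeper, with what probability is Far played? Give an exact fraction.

Row minima: Left → 6, Right → 6; maximin = 6.
Column maxima: Near → 10, Far → 10; minimax = 10.
6 ≠ 10, so there is no saddle point; optimal play is mixed.
Let the kicker play Left with probability p. Expected payoff against Near: 10p + 6(1−p) = 4p + 6; against Far: 6p + 10(1−p) = −4p + 10.
Setting these equal: 4p + 6 = −4p + 10 ⇒ 8p = 4 ⇒ p = 1/2, and the value is (4)·(1/2) + 6 = 8.
For the keeper: with q = P(Near), equating Left's and Right's payoffs gives 4q + 6 = −4q + 10 ⇒ q = 1/2.

1/2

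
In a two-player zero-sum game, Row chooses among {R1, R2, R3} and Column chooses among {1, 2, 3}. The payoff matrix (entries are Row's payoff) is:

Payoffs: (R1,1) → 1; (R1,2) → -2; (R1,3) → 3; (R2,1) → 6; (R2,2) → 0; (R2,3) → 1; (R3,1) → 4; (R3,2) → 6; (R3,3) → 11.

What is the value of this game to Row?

Row minima: R1 → -2, R2 → 0, R3 → 4; maximin = 4.
Column maxima: 1 → 6, 2 → 6, 3 → 11; minimax = 6.
4 ≠ 6, so there is no saddle point; optimal play is mixed.
R1 is strictly dominated by R3, so Row never plays it.
3 is strictly dominated by 2 (it gives Row strictly more in every row), so Column never plays it.
On the remaining 2×2 (R2, R3 vs 1, 2):
Let Row play R2 with probability p. Expected payoff against 1: 6p + 4(1−p) = 2p + 4; against 2: 0p + 6(1−p) = −6p + 6.
Setting these equal: 2p + 4 = −6p + 6 ⇒ 8p = 2 ⇒ p = 1/4, and the value is (2)·(1/4) + 4 = 9/2.
For Column: with q = P(1), equating R2's and R3's payoffs gives 6q = −2q + 6 ⇒ q = 3/4.

9/2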